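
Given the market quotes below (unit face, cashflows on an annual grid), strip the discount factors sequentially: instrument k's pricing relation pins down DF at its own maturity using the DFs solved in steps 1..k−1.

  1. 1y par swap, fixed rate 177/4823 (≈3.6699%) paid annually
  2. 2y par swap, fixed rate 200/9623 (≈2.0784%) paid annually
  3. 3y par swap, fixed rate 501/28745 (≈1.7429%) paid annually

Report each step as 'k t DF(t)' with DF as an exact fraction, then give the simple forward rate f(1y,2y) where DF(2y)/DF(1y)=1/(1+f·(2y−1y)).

1 1 4823/5000
2 2 24/25
3 3 9499/10000
f(1y,2y) = ((4823/5000)/(24/25) − 1)/(1) = 23/4800 ≈ 0.4792%

step 1 [1y] swap r/1=177/4823: DF=(1 − 177/4823·(0))/(1+177/4823) = 4823/5000 ≈ 0.964600
step 2 [2y] swap r/1=200/9623: DF=(1 − 200/9623·(0.964600))/(1+200/9623) = 24/25 ≈ 0.960000
step 3 [3y] swap r/1=501/28745: DF=(1 − 501/28745·(0.964600+0.960000))/(1+501/28745) = 9499/10000 ≈ 0.949900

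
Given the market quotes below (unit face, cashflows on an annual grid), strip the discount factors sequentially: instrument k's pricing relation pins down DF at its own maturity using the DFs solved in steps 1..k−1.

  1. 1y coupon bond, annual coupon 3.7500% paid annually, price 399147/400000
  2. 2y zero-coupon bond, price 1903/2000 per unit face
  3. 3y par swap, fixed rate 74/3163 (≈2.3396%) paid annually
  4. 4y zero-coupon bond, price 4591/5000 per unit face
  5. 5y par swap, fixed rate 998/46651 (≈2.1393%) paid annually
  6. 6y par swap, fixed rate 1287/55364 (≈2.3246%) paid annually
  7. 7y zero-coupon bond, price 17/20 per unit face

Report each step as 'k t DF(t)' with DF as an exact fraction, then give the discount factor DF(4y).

step 1 [1y] bond c/1=3/80: DF=(399147/400000 − 3/80·(0))/(1+3/80) = 4809/5000 ≈ 0.961800
step 2 [2y] zero: DF = P = 1903/2000 ≈ 0.951500
step 3 [3y] swap r/1=74/3163: DF=(1 − 74/3163·(0.961800+0.951500))/(1+74/3163) = 4667/5000 ≈ 0.933400
step 4 [4y] zero: DF = P = 4591/5000 ≈ 0.918200
step 5 [5y] swap r/1=998/46651: DF=(1 − 998/46651·(0.961800+0.951500+0.933400+0.918200))/(1+998/46651) = 4501/5000 ≈ 0.900200
step 6 [6y] swap r/1=1287/55364: DF=(1 − 1287/55364·(0.961800+0.951500+0.933400+0.918200+0.900200))/(1+1287/55364) = 8713/10000 ≈ 0.871300
step 7 [7y] zero: DF = P = 17/20 ≈ 0.850000

1 1 4809/5000
2 2 1903/2000
3 3 4667/5000
4 4 4591/5000
5 5 4501/5000
6 6 8713/10000
7 7 17/20
DF(4y) = 4591/5000 ≈ 0.918200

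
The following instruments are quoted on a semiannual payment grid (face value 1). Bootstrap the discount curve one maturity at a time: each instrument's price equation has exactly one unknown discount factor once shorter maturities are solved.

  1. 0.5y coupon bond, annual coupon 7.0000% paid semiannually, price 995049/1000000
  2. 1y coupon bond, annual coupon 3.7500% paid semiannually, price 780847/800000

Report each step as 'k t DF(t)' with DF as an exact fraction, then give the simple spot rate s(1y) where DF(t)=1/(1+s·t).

1 1/2 4807/5000
2 1 2351/2500
s(1y) = (1/(2351/2500) − 1)/(1) = 149/2351 ≈ 6.3377%

step 1 [0.5y] bond c/2=7/200: DF=(995049/1000000 − 7/200·(0))/(1+7/200) = 4807/5000 ≈ 0.961400
step 2 [1y] bond c/2=3/160: DF=(780847/800000 − 3/160·(0.961400))/(1+3/160) = 2351/2500 ≈ 0.940400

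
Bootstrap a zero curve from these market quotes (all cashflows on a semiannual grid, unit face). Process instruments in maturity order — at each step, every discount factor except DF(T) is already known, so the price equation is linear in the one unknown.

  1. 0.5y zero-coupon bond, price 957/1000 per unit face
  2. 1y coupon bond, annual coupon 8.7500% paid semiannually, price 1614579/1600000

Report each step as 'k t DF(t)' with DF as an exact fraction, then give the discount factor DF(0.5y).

1 1/2 957/1000
2 1 9267/10000
DF(0.5y) = 957/1000 ≈ 0.957000

step 1 [0.5y] zero: DF = P = 957/1000 ≈ 0.957000
step 2 [1y] bond c/2=7/160: DF=(1614579/1600000 − 7/160·(0.957000))/(1+7/160) = 9267/10000 ≈ 0.926700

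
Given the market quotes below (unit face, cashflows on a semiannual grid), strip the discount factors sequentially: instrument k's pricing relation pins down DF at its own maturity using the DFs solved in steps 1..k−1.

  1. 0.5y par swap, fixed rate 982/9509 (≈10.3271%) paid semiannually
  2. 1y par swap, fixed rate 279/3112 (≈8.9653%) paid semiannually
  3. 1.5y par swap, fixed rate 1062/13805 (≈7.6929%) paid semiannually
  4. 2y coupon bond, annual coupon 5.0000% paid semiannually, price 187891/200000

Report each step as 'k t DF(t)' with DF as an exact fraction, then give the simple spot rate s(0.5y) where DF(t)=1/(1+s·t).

1 1/2 9509/10000
2 1 9163/10000
3 3/2 4469/5000
4 2 2123/2500
s(0.5y) = (1/(9509/10000) − 1)/(1/2) = 982/9509 ≈ 10.3271%

step 1 [0.5y] swap r/2=491/9509: DF=(1 − 491/9509·(0))/(1+491/9509) = 9509/10000 ≈ 0.950900
step 2 [1y] swap r/2=279/6224: DF=(1 − 279/6224·(0.950900))/(1+279/6224) = 9163/10000 ≈ 0.916300
step 3 [1.5y] swap r/2=531/13805: DF=(1 − 531/13805·(0.950900+0.916300))/(1+531/13805) = 4469/5000 ≈ 0.893800
step 4 [2y] bond c/2=1/40: DF=(187891/200000 − 1/40·(0.950900+0.916300+0.893800))/(1+1/40) = 2123/2500 ≈ 0.849200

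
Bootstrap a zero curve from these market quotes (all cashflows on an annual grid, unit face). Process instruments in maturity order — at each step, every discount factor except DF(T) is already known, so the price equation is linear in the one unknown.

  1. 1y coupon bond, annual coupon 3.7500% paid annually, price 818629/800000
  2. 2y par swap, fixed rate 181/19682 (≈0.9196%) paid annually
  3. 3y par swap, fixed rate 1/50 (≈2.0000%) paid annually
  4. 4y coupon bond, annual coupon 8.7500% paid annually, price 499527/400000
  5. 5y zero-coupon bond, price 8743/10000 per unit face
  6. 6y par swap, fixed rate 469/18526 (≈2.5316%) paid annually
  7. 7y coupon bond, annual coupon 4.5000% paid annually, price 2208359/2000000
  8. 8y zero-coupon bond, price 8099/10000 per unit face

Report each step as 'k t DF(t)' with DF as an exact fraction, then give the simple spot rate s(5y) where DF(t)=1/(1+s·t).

1 1 9863/10000
2 2 9819/10000
3 3 4709/5000
4 4 4571/5000
5 5 8743/10000
6 6 8593/10000
7 7 8173/10000
8 8 8099/10000
s(5y) = (1/(8743/10000) − 1)/(5) = 1257/43715 ≈ 2.8754%

step 1 [1y] bond c/1=3/80: DF=(818629/800000 − 3/80·(0))/(1+3/80) = 9863/10000 ≈ 0.986300
step 2 [2y] swap r/1=181/19682: DF=(1 − 181/19682·(0.986300))/(1+181/19682) = 9819/10000 ≈ 0.981900
step 3 [3y] swap r/1=1/50: DF=(1 − 1/50·(0.986300+0.981900))/(1+1/50) = 4709/5000 ≈ 0.941800
step 4 [4y] bond c/1=7/80: DF=(499527/400000 − 7/80·(0.986300+0.981900+0.941800))/(1+7/80) = 4571/5000 ≈ 0.914200
step 5 [5y] zero: DF = P = 8743/10000 ≈ 0.874300
step 6 [6y] swap r/1=469/18526: DF=(1 − 469/18526·(0.986300+0.981900+0.941800+0.914200+0.874300))/(1+469/18526) = 8593/10000 ≈ 0.859300
step 7 [7y] bond c/1=9/200: DF=(2208359/2000000 − 9/200·(0.986300+0.981900+0.941800+0.914200+0.874300+0.859300))/(1+9/200) = 8173/10000 ≈ 0.817300
step 8 [8y] zero: DF = P = 8099/10000 ≈ 0.809900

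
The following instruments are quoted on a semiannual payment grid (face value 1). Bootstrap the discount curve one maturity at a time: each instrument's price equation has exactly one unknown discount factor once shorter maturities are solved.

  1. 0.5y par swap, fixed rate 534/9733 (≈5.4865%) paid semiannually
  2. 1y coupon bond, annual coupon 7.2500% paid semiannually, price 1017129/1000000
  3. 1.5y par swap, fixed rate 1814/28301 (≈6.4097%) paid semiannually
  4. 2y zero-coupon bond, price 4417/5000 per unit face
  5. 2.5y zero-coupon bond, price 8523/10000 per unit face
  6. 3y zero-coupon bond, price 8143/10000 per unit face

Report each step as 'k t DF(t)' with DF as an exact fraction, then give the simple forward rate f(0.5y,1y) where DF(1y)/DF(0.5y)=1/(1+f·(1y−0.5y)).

1 1/2 9733/10000
2 1 379/400
3 3/2 9093/10000
4 2 4417/5000
5 5/2 8523/10000
6 3 8143/10000
f(0.5y,1y) = ((9733/10000)/(379/400) − 1)/(1/2) = 516/9475 ≈ 5.4459%

step 1 [0.5y] swap r/2=267/9733: DF=(1 − 267/9733·(0))/(1+267/9733) = 9733/10000 ≈ 0.973300
step 2 [1y] bond c/2=29/800: DF=(1017129/1000000 − 29/800·(0.973300))/(1+29/800) = 379/400 ≈ 0.947500
step 3 [1.5y] swap r/2=907/28301: DF=(1 − 907/28301·(0.973300+0.947500))/(1+907/28301) = 9093/10000 ≈ 0.909300
step 4 [2y] zero: DF = P = 4417/5000 ≈ 0.883400
step 5 [2.5y] zero: DF = P = 8523/10000 ≈ 0.852300
step 6 [3y] zero: DF = P = 8143/10000 ≈ 0.814300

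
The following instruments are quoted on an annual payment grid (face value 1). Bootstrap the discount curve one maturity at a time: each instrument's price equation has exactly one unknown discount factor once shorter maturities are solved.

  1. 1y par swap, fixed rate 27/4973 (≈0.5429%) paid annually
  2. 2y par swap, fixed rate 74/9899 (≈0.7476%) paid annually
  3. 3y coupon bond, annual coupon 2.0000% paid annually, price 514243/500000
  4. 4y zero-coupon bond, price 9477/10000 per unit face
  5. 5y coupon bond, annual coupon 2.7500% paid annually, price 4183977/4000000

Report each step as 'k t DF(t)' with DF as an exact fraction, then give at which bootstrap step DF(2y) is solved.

step 1 [1y] swap r/1=27/4973: DF=(1 − 27/4973·(0))/(1+27/4973) = 4973/5000 ≈ 0.994600
step 2 [2y] swap r/1=74/9899: DF=(1 − 74/9899·(0.994600))/(1+74/9899) = 2463/2500 ≈ 0.985200
step 3 [3y] bond c/1=1/50: DF=(514243/500000 − 1/50·(0.994600+0.985200))/(1+1/50) = 1939/2000 ≈ 0.969500
step 4 [4y] zero: DF = P = 9477/10000 ≈ 0.947700
step 5 [5y] bond c/1=11/400: DF=(4183977/4000000 − 11/400·(0.994600+0.985200+0.969500+0.947700))/(1+11/400) = 9137/10000 ≈ 0.913700

1 1 4973/5000
2 2 2463/2500
3 3 1939/2000
4 4 9477/10000
5 5 9137/10000
DF(2y) is solved at step 2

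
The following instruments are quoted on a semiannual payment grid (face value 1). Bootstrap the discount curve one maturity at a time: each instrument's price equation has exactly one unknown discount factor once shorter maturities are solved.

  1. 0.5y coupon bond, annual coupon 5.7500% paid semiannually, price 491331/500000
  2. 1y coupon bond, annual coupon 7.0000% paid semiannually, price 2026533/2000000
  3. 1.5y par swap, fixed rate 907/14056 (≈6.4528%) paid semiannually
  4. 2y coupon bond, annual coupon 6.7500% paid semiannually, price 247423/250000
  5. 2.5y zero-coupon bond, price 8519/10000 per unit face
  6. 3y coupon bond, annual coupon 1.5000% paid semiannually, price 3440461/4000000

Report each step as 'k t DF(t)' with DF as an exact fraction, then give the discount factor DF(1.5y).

step 1 [0.5y] bond c/2=23/800: DF=(491331/500000 − 23/800·(0))/(1+23/800) = 597/625 ≈ 0.955200
step 2 [1y] bond c/2=7/200: DF=(2026533/2000000 − 7/200·(0.955200))/(1+7/200) = 9467/10000 ≈ 0.946700
step 3 [1.5y] swap r/2=907/28112: DF=(1 − 907/28112·(0.955200+0.946700))/(1+907/28112) = 9093/10000 ≈ 0.909300
step 4 [2y] bond c/2=27/800: DF=(247423/250000 − 27/800·(0.955200+0.946700+0.909300))/(1+27/800) = 541/625 ≈ 0.865600
step 5 [2.5y] zero: DF = P = 8519/10000 ≈ 0.851900
step 6 [3y] bond c/2=3/400: DF=(3440461/4000000 − 3/400·(0.955200+0.946700+0.909300+0.865600+0.851900))/(1+3/400) = 41/50 ≈ 0.820000

1 1/2 597/625
2 1 9467/10000
3 3/2 9093/10000
4 2 541/625
5 5/2 8519/10000
6 3 41/50
DF(1.5y) = 9093/10000 ≈ 0.909300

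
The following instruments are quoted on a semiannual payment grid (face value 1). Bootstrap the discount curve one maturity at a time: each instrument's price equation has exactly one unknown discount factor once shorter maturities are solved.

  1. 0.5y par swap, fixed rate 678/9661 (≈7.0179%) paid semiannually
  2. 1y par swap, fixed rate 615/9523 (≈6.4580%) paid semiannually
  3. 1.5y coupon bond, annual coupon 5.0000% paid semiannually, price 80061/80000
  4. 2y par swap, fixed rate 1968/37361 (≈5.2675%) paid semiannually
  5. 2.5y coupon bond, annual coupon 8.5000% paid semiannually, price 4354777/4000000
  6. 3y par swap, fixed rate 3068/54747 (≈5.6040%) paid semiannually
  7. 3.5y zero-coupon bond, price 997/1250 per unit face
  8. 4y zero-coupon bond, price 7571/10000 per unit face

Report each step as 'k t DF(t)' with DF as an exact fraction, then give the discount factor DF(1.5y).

step 1 [0.5y] swap r/2=339/9661: DF=(1 − 339/9661·(0))/(1+339/9661) = 9661/10000 ≈ 0.966100
step 2 [1y] swap r/2=615/19046: DF=(1 − 615/19046·(0.966100))/(1+615/19046) = 1877/2000 ≈ 0.938500
step 3 [1.5y] bond c/2=1/40: DF=(80061/80000 − 1/40·(0.966100+0.938500))/(1+1/40) = 9299/10000 ≈ 0.929900
step 4 [2y] swap r/2=984/37361: DF=(1 − 984/37361·(0.966100+0.938500+0.929900))/(1+984/37361) = 1127/1250 ≈ 0.901600
step 5 [2.5y] bond c/2=17/400: DF=(4354777/4000000 − 17/400·(0.966100+0.938500+0.929900+0.901600))/(1+17/400) = 223/250 ≈ 0.892000
step 6 [3y] swap r/2=1534/54747: DF=(1 − 1534/54747·(0.966100+0.938500+0.929900+0.901600+0.892000))/(1+1534/54747) = 4233/5000 ≈ 0.846600
step 7 [3.5y] zero: DF = P = 997/1250 ≈ 0.797600
step 8 [4y] zero: DF = P = 7571/10000 ≈ 0.757100

1 1/2 9661/10000
2 1 1877/2000
3 3/2 9299/10000
4 2 1127/1250
5 5/2 223/250
6 3 4233/5000
7 7/2 997/1250
8 4 7571/10000
DF(1.5y) = 9299/10000 ≈ 0.929900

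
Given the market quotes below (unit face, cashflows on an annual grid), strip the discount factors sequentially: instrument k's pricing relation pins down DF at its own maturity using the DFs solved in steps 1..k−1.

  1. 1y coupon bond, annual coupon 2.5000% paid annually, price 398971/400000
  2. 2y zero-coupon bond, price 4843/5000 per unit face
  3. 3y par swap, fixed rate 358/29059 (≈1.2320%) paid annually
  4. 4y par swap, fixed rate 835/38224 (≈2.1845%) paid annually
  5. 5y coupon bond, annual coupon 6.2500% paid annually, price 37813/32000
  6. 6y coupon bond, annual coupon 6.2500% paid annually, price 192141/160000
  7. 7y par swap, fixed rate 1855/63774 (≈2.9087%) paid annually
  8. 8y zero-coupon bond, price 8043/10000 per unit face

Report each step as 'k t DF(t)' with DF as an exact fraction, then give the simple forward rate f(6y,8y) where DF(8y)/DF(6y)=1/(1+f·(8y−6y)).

step 1 [1y] bond c/1=1/40: DF=(398971/400000 − 1/40·(0))/(1+1/40) = 9731/10000 ≈ 0.973100
step 2 [2y] zero: DF = P = 4843/5000 ≈ 0.968600
step 3 [3y] swap r/1=358/29059: DF=(1 − 358/29059·(0.973100+0.968600))/(1+358/29059) = 4821/5000 ≈ 0.964200
step 4 [4y] swap r/1=835/38224: DF=(1 − 835/38224·(0.973100+0.968600+0.964200))/(1+835/38224) = 1833/2000 ≈ 0.916500
step 5 [5y] bond c/1=1/16: DF=(37813/32000 − 1/16·(0.973100+0.968600+0.964200+0.916500))/(1+1/16) = 8873/10000 ≈ 0.887300
step 6 [6y] bond c/1=1/16: DF=(192141/160000 − 1/16·(0.973100+0.968600+0.964200+0.916500+0.887300))/(1+1/16) = 2133/2500 ≈ 0.853200
step 7 [7y] swap r/1=1855/63774: DF=(1 − 1855/63774·(0.973100+0.968600+0.964200+0.916500+0.887300+0.853200))/(1+1855/63774) = 1629/2000 ≈ 0.814500
step 8 [8y] zero: DF = P = 8043/10000 ≈ 0.804300

1 1 9731/10000
2 2 4843/5000
3 3 4821/5000
4 4 1833/2000
5 5 8873/10000
6 6 2133/2500
7 7 1629/2000
8 8 8043/10000
f(6y,8y) = ((2133/2500)/(8043/10000) − 1)/(2) = 163/5362 ≈ 3.0399%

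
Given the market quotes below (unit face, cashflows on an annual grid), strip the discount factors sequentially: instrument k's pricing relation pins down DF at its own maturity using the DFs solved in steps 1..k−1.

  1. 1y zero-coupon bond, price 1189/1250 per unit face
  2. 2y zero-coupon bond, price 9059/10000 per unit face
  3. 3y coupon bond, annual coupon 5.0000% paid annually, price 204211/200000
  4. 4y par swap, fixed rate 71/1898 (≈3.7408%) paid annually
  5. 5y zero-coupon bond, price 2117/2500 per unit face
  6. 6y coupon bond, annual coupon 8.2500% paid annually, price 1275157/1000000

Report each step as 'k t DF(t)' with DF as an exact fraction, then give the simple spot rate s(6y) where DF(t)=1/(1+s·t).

step 1 [1y] zero: DF = P = 1189/1250 ≈ 0.951200
step 2 [2y] zero: DF = P = 9059/10000 ≈ 0.905900
step 3 [3y] bond c/1=1/20: DF=(204211/200000 − 1/20·(0.951200+0.905900))/(1+1/20) = 221/250 ≈ 0.884000
step 4 [4y] swap r/1=71/1898: DF=(1 − 71/1898·(0.951200+0.905900+0.884000))/(1+71/1898) = 8651/10000 ≈ 0.865100
step 5 [5y] zero: DF = P = 2117/2500 ≈ 0.846800
step 6 [6y] bond c/1=33/400: DF=(1275157/1000000 − 33/400·(0.951200+0.905900+0.884000+0.865100+0.846800))/(1+33/400) = 4193/5000 ≈ 0.838600

1 1 1189/1250
2 2 9059/10000
3 3 221/250
4 4 8651/10000
5 5 2117/2500
6 6 4193/5000
s(6y) = (1/(4193/5000) − 1)/(6) = 269/8386 ≈ 3.2077%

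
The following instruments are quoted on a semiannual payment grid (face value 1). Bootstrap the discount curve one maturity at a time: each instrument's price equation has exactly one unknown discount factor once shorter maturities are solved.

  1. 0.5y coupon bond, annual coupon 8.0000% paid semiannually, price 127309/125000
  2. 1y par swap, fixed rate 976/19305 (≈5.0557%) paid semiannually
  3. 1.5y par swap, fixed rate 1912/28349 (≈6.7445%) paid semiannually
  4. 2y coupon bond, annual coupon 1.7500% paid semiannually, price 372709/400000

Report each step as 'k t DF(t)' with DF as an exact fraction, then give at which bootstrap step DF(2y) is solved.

step 1 [0.5y] bond c/2=1/25: DF=(127309/125000 − 1/25·(0))/(1+1/25) = 9793/10000 ≈ 0.979300
step 2 [1y] swap r/2=488/19305: DF=(1 − 488/19305·(0.979300))/(1+488/19305) = 1189/1250 ≈ 0.951200
step 3 [1.5y] swap r/2=956/28349: DF=(1 − 956/28349·(0.979300+0.951200))/(1+956/28349) = 2261/2500 ≈ 0.904400
step 4 [2y] bond c/2=7/800: DF=(372709/400000 − 7/800·(0.979300+0.951200+0.904400))/(1+7/800) = 8991/10000 ≈ 0.899100

1 1/2 9793/10000
2 1 1189/1250
3 3/2 2261/2500
4 2 8991/10000
DF(2y) is solved at step 4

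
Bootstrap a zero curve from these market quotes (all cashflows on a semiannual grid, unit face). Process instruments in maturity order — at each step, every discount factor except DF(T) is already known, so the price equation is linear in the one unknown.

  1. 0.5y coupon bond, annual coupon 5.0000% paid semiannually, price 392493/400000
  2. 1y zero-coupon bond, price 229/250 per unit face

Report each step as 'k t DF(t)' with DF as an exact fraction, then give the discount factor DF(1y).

1 1/2 9573/10000
2 1 229/250
DF(1y) = 229/250 ≈ 0.916000

step 1 [0.5y] bond c/2=1/40: DF=(392493/400000 − 1/40·(0))/(1+1/40) = 9573/10000 ≈ 0.957300
step 2 [1y] zero: DF = P = 229/250 ≈ 0.916000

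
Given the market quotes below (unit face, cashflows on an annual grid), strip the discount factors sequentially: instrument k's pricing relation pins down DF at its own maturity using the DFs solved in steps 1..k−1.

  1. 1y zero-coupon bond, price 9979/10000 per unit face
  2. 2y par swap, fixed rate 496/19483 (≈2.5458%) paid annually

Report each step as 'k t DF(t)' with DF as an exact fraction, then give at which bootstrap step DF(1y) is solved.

step 1 [1y] zero: DF = P = 9979/10000 ≈ 0.997900
step 2 [2y] swap r/1=496/19483: DF=(1 − 496/19483·(0.997900))/(1+496/19483) = 594/625 ≈ 0.950400

1 1 9979/10000
2 2 594/625
DF(1y) is solved at step 1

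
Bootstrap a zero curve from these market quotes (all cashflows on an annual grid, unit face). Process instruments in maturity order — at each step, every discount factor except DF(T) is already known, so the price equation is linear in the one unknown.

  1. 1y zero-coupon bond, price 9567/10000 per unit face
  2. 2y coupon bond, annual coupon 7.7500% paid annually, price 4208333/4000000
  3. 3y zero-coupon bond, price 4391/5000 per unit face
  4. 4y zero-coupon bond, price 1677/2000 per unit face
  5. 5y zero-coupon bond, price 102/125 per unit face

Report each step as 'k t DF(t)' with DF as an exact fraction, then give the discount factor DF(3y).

1 1 9567/10000
2 2 2269/2500
3 3 4391/5000
4 4 1677/2000
5 5 102/125
DF(3y) = 4391/5000 ≈ 0.878200

step 1 [1y] zero: DF = P = 9567/10000 ≈ 0.956700
step 2 [2y] bond c/1=31/400: DF=(4208333/4000000 − 31/400·(0.956700))/(1+31/400) = 2269/2500 ≈ 0.907600
step 3 [3y] zero: DF = P = 4391/5000 ≈ 0.878200
step 4 [4y] zero: DF = P = 1677/2000 ≈ 0.838500
step 5 [5y] zero: DF = P = 102/125 ≈ 0.816000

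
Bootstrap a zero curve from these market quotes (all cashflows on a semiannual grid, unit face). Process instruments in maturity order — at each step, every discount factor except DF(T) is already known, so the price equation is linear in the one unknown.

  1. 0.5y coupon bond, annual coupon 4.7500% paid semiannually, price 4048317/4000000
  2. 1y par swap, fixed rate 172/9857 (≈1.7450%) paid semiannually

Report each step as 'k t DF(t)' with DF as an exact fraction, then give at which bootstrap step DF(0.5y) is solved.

step 1 [0.5y] bond c/2=19/800: DF=(4048317/4000000 − 19/800·(0))/(1+19/800) = 4943/5000 ≈ 0.988600
step 2 [1y] swap r/2=86/9857: DF=(1 − 86/9857·(0.988600))/(1+86/9857) = 2457/2500 ≈ 0.982800

1 1/2 4943/5000
2 1 2457/2500
DF(0.5y) is solved at step 1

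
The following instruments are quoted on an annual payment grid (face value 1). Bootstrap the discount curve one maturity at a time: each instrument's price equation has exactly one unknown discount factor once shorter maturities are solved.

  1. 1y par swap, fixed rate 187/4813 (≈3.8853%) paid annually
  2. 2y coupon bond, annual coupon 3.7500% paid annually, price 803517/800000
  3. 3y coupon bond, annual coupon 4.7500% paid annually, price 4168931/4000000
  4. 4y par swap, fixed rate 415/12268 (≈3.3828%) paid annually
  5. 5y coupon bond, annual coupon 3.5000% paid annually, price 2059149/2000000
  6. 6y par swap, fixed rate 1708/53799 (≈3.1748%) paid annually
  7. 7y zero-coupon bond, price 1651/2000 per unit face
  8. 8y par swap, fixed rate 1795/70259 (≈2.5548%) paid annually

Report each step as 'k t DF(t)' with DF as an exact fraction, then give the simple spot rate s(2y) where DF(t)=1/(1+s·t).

step 1 [1y] swap r/1=187/4813: DF=(1 − 187/4813·(0))/(1+187/4813) = 4813/5000 ≈ 0.962600
step 2 [2y] bond c/1=3/80: DF=(803517/800000 − 3/80·(0.962600))/(1+3/80) = 9333/10000 ≈ 0.933300
step 3 [3y] bond c/1=19/400: DF=(4168931/4000000 − 19/400·(0.962600+0.933300))/(1+19/400) = 909/1000 ≈ 0.909000
step 4 [4y] swap r/1=415/12268: DF=(1 − 415/12268·(0.962600+0.933300+0.909000))/(1+415/12268) = 1751/2000 ≈ 0.875500
step 5 [5y] bond c/1=7/200: DF=(2059149/2000000 − 7/200·(0.962600+0.933300+0.909000+0.875500))/(1+7/200) = 8703/10000 ≈ 0.870300
step 6 [6y] swap r/1=1708/53799: DF=(1 − 1708/53799·(0.962600+0.933300+0.909000+0.875500+0.870300))/(1+1708/53799) = 2073/2500 ≈ 0.829200
step 7 [7y] zero: DF = P = 1651/2000 ≈ 0.825500
step 8 [8y] swap r/1=1795/70259: DF=(1 − 1795/70259·(0.962600+0.933300+0.909000+0.875500+0.870300+0.829200+0.825500))/(1+1795/70259) = 1641/2000 ≈ 0.820500

1 1 4813/5000
2 2 9333/10000
3 3 909/1000
4 4 1751/2000
5 5 8703/10000
6 6 2073/2500
7 7 1651/2000
8 8 1641/2000
s(2y) = (1/(9333/10000) − 1)/(2) = 667/18666 ≈ 3.5733%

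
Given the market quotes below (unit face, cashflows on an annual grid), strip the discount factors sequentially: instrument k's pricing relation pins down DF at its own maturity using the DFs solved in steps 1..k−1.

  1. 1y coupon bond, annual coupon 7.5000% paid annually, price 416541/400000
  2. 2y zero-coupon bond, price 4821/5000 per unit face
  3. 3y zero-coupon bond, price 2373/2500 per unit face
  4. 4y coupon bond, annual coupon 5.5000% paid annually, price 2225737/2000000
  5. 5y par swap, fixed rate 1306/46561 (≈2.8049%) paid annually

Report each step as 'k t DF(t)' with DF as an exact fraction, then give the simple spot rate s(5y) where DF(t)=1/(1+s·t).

1 1 9687/10000
2 2 4821/5000
3 3 2373/2500
4 4 4523/5000
5 5 4347/5000
s(5y) = (1/(4347/5000) − 1)/(5) = 653/21735 ≈ 3.0044%

step 1 [1y] bond c/1=3/40: DF=(416541/400000 − 3/40·(0))/(1+3/40) = 9687/10000 ≈ 0.968700
step 2 [2y] zero: DF = P = 4821/5000 ≈ 0.964200
step 3 [3y] zero: DF = P = 2373/2500 ≈ 0.949200
step 4 [4y] bond c/1=11/200: DF=(2225737/2000000 − 11/200·(0.968700+0.964200+0.949200))/(1+11/200) = 4523/5000 ≈ 0.904600
step 5 [5y] swap r/1=1306/46561: DF=(1 − 1306/46561·(0.968700+0.964200+0.949200+0.904600))/(1+1306/46561) = 4347/5000 ≈ 0.869400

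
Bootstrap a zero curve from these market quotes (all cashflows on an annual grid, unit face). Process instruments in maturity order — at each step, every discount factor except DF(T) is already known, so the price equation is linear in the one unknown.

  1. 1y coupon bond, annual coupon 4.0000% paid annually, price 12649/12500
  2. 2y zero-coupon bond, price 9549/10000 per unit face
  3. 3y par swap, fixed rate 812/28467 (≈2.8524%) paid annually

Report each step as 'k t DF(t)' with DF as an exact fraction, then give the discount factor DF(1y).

step 1 [1y] bond c/1=1/25: DF=(12649/12500 − 1/25·(0))/(1+1/25) = 973/1000 ≈ 0.973000
step 2 [2y] zero: DF = P = 9549/10000 ≈ 0.954900
step 3 [3y] swap r/1=812/28467: DF=(1 − 812/28467·(0.973000+0.954900))/(1+812/28467) = 2297/2500 ≈ 0.918800

1 1 973/1000
2 2 9549/10000
3 3 2297/2500
DF(1y) = 973/1000 ≈ 0.973000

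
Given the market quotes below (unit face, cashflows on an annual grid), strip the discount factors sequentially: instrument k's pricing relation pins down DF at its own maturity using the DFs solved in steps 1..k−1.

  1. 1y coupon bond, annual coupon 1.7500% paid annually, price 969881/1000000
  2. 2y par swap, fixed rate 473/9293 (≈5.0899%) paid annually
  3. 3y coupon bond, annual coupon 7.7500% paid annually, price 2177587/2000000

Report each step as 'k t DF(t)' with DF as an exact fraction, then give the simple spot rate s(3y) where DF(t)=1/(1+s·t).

step 1 [1y] bond c/1=7/400: DF=(969881/1000000 − 7/400·(0))/(1+7/400) = 2383/2500 ≈ 0.953200
step 2 [2y] swap r/1=473/9293: DF=(1 − 473/9293·(0.953200))/(1+473/9293) = 4527/5000 ≈ 0.905400
step 3 [3y] bond c/1=31/400: DF=(2177587/2000000 − 31/400·(0.953200+0.905400))/(1+31/400) = 548/625 ≈ 0.876800

1 1 2383/2500
2 2 4527/5000
3 3 548/625
s(3y) = (1/(548/625) − 1)/(3) = 77/1644 ≈ 4.6837%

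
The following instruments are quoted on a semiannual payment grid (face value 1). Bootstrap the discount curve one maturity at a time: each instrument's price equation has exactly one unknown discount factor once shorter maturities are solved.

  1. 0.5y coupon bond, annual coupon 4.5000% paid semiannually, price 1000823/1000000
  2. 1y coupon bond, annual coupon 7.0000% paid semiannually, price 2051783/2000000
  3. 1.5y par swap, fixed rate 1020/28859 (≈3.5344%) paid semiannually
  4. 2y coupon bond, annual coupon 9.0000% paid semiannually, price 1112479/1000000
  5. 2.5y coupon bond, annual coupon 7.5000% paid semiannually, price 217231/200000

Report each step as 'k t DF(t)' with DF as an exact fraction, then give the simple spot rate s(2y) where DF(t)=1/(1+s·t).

1 1/2 2447/2500
2 1 9581/10000
3 3/2 949/1000
4 2 9403/10000
5 5/2 4543/5000
s(2y) = (1/(9403/10000) − 1)/(2) = 597/18806 ≈ 3.1745%

step 1 [0.5y] bond c/2=9/400: DF=(1000823/1000000 − 9/400·(0))/(1+9/400) = 2447/2500 ≈ 0.978800
step 2 [1y] bond c/2=7/200: DF=(2051783/2000000 − 7/200·(0.978800))/(1+7/200) = 9581/10000 ≈ 0.958100
step 3 [1.5y] swap r/2=510/28859: DF=(1 − 510/28859·(0.978800+0.958100))/(1+510/28859) = 949/1000 ≈ 0.949000
step 4 [2y] bond c/2=9/200: DF=(1112479/1000000 − 9/200·(0.978800+0.958100+0.949000))/(1+9/200) = 9403/10000 ≈ 0.940300
step 5 [2.5y] bond c/2=3/80: DF=(217231/200000 − 3/80·(0.978800+0.958100+0.949000+0.940300))/(1+3/80) = 4543/5000 ≈ 0.908600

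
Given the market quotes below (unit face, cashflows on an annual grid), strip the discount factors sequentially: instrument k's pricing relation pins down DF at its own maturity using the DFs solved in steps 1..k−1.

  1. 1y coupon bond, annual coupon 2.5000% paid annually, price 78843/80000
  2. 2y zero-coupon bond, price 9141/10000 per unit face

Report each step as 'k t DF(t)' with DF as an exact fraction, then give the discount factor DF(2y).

1 1 1923/2000
2 2 9141/10000
DF(2y) = 9141/10000 ≈ 0.914100

step 1 [1y] bond c/1=1/40: DF=(78843/80000 − 1/40·(0))/(1+1/40) = 1923/2000 ≈ 0.961500
step 2 [2y] zero: DF = P = 9141/10000 ≈ 0.914100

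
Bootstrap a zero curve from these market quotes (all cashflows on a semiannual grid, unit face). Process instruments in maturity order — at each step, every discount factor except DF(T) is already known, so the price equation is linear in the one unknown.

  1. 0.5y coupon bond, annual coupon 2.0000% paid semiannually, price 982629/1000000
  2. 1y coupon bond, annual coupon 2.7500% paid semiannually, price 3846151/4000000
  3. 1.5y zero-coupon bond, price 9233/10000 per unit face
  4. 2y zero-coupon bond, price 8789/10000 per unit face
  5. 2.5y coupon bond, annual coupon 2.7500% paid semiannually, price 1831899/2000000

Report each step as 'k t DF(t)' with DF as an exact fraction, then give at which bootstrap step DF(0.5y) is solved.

step 1 [0.5y] bond c/2=1/100: DF=(982629/1000000 − 1/100·(0))/(1+1/100) = 9729/10000 ≈ 0.972900
step 2 [1y] bond c/2=11/800: DF=(3846151/4000000 − 11/800·(0.972900))/(1+11/800) = 9353/10000 ≈ 0.935300
step 3 [1.5y] zero: DF = P = 9233/10000 ≈ 0.923300
step 4 [2y] zero: DF = P = 8789/10000 ≈ 0.878900
step 5 [2.5y] bond c/2=11/800: DF=(1831899/2000000 − 11/800·(0.972900+0.935300+0.923300+0.878900))/(1+11/800) = 2133/2500 ≈ 0.853200

1 1/2 9729/10000
2 1 9353/10000
3 3/2 9233/10000
4 2 8789/10000
5 5/2 2133/2500
DF(0.5y) is solved at step 1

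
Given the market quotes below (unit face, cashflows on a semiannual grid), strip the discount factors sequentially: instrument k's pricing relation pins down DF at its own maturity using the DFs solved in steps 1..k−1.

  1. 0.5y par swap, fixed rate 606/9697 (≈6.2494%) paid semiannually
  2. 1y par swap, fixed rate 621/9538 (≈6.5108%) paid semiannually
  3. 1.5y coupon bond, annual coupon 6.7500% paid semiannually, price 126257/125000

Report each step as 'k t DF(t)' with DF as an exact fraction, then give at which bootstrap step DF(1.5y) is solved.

1 1/2 9697/10000
2 1 9379/10000
3 3/2 2287/2500
DF(1.5y) is solved at step 3

step 1 [0.5y] swap r/2=303/9697: DF=(1 − 303/9697·(0))/(1+303/9697) = 9697/10000 ≈ 0.969700
step 2 [1y] swap r/2=621/19076: DF=(1 − 621/19076·(0.969700))/(1+621/19076) = 9379/10000 ≈ 0.937900
step 3 [1.5y] bond c/2=27/800: DF=(126257/125000 − 27/800·(0.969700+0.937900))/(1+27/800) = 2287/2500 ≈ 0.914800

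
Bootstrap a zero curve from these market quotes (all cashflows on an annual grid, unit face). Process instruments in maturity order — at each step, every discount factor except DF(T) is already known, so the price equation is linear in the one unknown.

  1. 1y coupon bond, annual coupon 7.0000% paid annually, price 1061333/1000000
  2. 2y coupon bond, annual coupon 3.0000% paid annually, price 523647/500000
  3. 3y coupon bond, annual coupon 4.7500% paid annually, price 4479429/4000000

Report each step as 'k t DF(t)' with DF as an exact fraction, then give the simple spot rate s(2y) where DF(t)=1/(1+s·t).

step 1 [1y] bond c/1=7/100: DF=(1061333/1000000 − 7/100·(0))/(1+7/100) = 9919/10000 ≈ 0.991900
step 2 [2y] bond c/1=3/100: DF=(523647/500000 − 3/100·(0.991900))/(1+3/100) = 9879/10000 ≈ 0.987900
step 3 [3y] bond c/1=19/400: DF=(4479429/4000000 − 19/400·(0.991900+0.987900))/(1+19/400) = 9793/10000 ≈ 0.979300

1 1 9919/10000
2 2 9879/10000
3 3 9793/10000
s(2y) = (1/(9879/10000) − 1)/(2) = 121/19758 ≈ 0.6124%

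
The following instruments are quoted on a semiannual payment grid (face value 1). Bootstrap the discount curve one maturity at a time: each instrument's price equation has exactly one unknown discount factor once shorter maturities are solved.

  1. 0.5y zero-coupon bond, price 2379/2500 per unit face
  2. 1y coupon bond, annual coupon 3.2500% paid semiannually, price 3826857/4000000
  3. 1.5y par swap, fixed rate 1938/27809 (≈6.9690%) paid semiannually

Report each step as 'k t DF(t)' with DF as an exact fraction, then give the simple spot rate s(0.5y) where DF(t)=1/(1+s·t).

1 1/2 2379/2500
2 1 4631/5000
3 3/2 9031/10000
s(0.5y) = (1/(2379/2500) − 1)/(1/2) = 242/2379 ≈ 10.1723%

step 1 [0.5y] zero: DF = P = 2379/2500 ≈ 0.951600
step 2 [1y] bond c/2=13/800: DF=(3826857/4000000 − 13/800·(0.951600))/(1+13/800) = 4631/5000 ≈ 0.926200
step 3 [1.5y] swap r/2=969/27809: DF=(1 − 969/27809·(0.951600+0.926200))/(1+969/27809) = 9031/10000 ≈ 0.903100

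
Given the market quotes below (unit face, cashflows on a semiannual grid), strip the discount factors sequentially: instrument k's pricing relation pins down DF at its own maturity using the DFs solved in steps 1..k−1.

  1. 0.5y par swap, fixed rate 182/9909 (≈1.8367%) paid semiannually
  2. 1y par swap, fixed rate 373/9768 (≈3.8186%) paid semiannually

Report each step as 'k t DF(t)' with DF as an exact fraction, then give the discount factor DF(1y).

1 1/2 9909/10000
2 1 9627/10000
DF(1y) = 9627/10000 ≈ 0.962700

step 1 [0.5y] swap r/2=91/9909: DF=(1 − 91/9909·(0))/(1+91/9909) = 9909/10000 ≈ 0.990900
step 2 [1y] swap r/2=373/19536: DF=(1 − 373/19536·(0.990900))/(1+373/19536) = 9627/10000 ≈ 0.962700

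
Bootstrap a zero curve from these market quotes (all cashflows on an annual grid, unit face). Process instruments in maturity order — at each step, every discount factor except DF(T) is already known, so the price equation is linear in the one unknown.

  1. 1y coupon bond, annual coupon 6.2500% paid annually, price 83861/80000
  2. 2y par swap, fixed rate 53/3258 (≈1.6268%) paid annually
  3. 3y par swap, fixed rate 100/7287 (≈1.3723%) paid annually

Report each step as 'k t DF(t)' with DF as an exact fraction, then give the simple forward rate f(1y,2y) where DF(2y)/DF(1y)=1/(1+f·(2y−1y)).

1 1 4933/5000
2 2 4841/5000
3 3 24/25
f(1y,2y) = ((4933/5000)/(4841/5000) − 1)/(1) = 92/4841 ≈ 1.9004%

step 1 [1y] bond c/1=1/16: DF=(83861/80000 − 1/16·(0))/(1+1/16) = 4933/5000 ≈ 0.986600
step 2 [2y] swap r/1=53/3258: DF=(1 − 53/3258·(0.986600))/(1+53/3258) = 4841/5000 ≈ 0.968200
step 3 [3y] swap r/1=100/7287: DF=(1 − 100/7287·(0.986600+0.968200))/(1+100/7287) = 24/25 ≈ 0.960000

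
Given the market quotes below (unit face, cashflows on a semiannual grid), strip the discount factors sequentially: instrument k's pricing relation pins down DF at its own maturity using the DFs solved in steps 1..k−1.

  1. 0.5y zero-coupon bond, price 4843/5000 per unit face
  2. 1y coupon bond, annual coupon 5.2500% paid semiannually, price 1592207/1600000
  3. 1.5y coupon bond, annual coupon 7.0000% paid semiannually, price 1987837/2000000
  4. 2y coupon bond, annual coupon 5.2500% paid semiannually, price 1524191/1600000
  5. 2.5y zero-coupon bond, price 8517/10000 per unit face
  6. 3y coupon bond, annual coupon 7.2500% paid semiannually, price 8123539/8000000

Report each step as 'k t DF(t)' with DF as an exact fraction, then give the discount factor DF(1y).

step 1 [0.5y] zero: DF = P = 4843/5000 ≈ 0.968600
step 2 [1y] bond c/2=21/800: DF=(1592207/1600000 − 21/800·(0.968600))/(1+21/800) = 9449/10000 ≈ 0.944900
step 3 [1.5y] bond c/2=7/200: DF=(1987837/2000000 − 7/200·(0.968600+0.944900))/(1+7/200) = 2239/2500 ≈ 0.895600
step 4 [2y] bond c/2=21/800: DF=(1524191/1600000 − 21/800·(0.968600+0.944900+0.895600))/(1+21/800) = 2141/2500 ≈ 0.856400
step 5 [2.5y] zero: DF = P = 8517/10000 ≈ 0.851700
step 6 [3y] bond c/2=29/800: DF=(8123539/8000000 − 29/800·(0.968600+0.944900+0.895600+0.856400+0.851700))/(1+29/800) = 8219/10000 ≈ 0.821900

1 1/2 4843/5000
2 1 9449/10000
3 3/2 2239/2500
4 2 2141/2500
5 5/2 8517/10000
6 3 8219/10000
DF(1y) = 9449/10000 ≈ 0.944900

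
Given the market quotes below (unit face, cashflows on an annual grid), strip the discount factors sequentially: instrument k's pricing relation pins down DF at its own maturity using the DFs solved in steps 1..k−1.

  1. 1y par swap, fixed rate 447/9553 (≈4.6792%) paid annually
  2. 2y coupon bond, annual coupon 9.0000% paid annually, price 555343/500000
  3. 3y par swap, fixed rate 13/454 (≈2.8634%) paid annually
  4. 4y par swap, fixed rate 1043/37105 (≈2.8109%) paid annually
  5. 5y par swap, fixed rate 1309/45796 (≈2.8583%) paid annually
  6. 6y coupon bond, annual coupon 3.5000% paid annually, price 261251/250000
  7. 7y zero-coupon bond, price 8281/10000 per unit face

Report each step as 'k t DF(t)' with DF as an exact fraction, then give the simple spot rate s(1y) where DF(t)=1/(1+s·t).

1 1 9553/10000
2 2 9401/10000
3 3 4597/5000
4 4 8957/10000
5 5 8691/10000
6 6 2137/2500
7 7 8281/10000
s(1y) = (1/(9553/10000) − 1)/(1) = 447/9553 ≈ 4.6792%

step 1 [1y] swap r/1=447/9553: DF=(1 − 447/9553·(0))/(1+447/9553) = 9553/10000 ≈ 0.955300
step 2 [2y] bond c/1=9/100: DF=(555343/500000 − 9/100·(0.955300))/(1+9/100) = 9401/10000 ≈ 0.940100
step 3 [3y] swap r/1=13/454: DF=(1 − 13/454·(0.955300+0.940100))/(1+13/454) = 4597/5000 ≈ 0.919400
step 4 [4y] swap r/1=1043/37105: DF=(1 − 1043/37105·(0.955300+0.940100+0.919400))/(1+1043/37105) = 8957/10000 ≈ 0.895700
step 5 [5y] swap r/1=1309/45796: DF=(1 − 1309/45796·(0.955300+0.940100+0.919400+0.895700))/(1+1309/45796) = 8691/10000 ≈ 0.869100
step 6 [6y] bond c/1=7/200: DF=(261251/250000 − 7/200·(0.955300+0.940100+0.919400+0.895700+0.869100))/(1+7/200) = 2137/2500 ≈ 0.854800
step 7 [7y] zero: DF = P = 8281/10000 ≈ 0.828100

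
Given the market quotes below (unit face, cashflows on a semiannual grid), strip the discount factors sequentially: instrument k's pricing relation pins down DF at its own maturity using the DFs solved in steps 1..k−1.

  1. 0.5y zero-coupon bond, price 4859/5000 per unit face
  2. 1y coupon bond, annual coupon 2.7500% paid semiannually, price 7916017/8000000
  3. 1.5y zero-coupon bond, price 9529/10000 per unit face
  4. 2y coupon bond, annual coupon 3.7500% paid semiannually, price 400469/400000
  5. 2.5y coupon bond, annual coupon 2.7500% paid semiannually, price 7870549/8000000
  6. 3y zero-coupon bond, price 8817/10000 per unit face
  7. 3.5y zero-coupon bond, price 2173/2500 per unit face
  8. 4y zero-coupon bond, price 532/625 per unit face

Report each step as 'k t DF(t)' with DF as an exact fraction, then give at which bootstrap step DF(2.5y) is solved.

step 1 [0.5y] zero: DF = P = 4859/5000 ≈ 0.971800
step 2 [1y] bond c/2=11/800: DF=(7916017/8000000 − 11/800·(0.971800))/(1+11/800) = 9629/10000 ≈ 0.962900
step 3 [1.5y] zero: DF = P = 9529/10000 ≈ 0.952900
step 4 [2y] bond c/2=3/160: DF=(400469/400000 − 3/160·(0.971800+0.962900+0.952900))/(1+3/160) = 581/625 ≈ 0.929600
step 5 [2.5y] bond c/2=11/800: DF=(7870549/8000000 − 11/800·(0.971800+0.962900+0.952900+0.929600))/(1+11/800) = 9187/10000 ≈ 0.918700
step 6 [3y] zero: DF = P = 8817/10000 ≈ 0.881700
step 7 [3.5y] zero: DF = P = 2173/2500 ≈ 0.869200
step 8 [4y] zero: DF = P = 532/625 ≈ 0.851200

1 1/2 4859/5000
2 1 9629/10000
3 3/2 9529/10000
4 2 581/625
5 5/2 9187/10000
6 3 8817/10000
7 7/2 2173/2500
8 4 532/625
DF(2.5y) is solved at step 5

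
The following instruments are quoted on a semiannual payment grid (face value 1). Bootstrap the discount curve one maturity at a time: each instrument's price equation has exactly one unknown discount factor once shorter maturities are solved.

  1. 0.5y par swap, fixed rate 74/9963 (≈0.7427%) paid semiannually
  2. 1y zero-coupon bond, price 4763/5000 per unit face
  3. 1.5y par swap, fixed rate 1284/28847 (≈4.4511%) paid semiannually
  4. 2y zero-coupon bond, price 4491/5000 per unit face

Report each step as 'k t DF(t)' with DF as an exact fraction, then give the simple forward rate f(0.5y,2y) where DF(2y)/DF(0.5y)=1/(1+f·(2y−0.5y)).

1 1/2 9963/10000
2 1 4763/5000
3 3/2 4679/5000
4 2 4491/5000
f(0.5y,2y) = ((9963/10000)/(4491/5000) − 1)/(3/2) = 109/1497 ≈ 7.2812%

step 1 [0.5y] swap r/2=37/9963: DF=(1 − 37/9963·(0))/(1+37/9963) = 9963/10000 ≈ 0.996300
step 2 [1y] zero: DF = P = 4763/5000 ≈ 0.952600
step 3 [1.5y] swap r/2=642/28847: DF=(1 − 642/28847·(0.996300+0.952600))/(1+642/28847) = 4679/5000 ≈ 0.935800
step 4 [2y] zero: DF = P = 4491/5000 ≈ 0.898200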